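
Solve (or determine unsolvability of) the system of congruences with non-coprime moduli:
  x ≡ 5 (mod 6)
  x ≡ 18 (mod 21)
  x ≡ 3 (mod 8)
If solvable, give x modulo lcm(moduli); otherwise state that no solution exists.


Moduli 6, 21, 8 are not pairwise coprime, so CRT works modulo lcm(m_i) when all pairwise compatibility conditions hold.
Pairwise compatibility: gcd(m_i, m_j) must divide a_i - a_j for every pair.
Merge one congruence at a time:
  Start: x ≡ 5 (mod 6).
  Combine with x ≡ 18 (mod 21): gcd(6, 21) = 3, and 18 - 5 = 13 is NOT divisible by 3.
    ⇒ system is inconsistent (no integer solution).

No solution (the system is inconsistent).


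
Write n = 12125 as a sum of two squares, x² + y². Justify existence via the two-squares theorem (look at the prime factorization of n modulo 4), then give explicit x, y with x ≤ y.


Step 1: Factor n = 12125 = 5^3 · 97.
Step 2: Check the mod-4 condition on each prime factor: 5 ≡ 1 (mod 4), exponent 3; 97 ≡ 1 (mod 4), exponent 1.
All primes ≡ 3 (mod 4) appear to even exponent (or don't appear), so by the two-squares theorem n IS expressible as a sum of two squares.
Step 3: Build a representation. Group n = k² · m with k = 5 and m = 5 · 97 = 485 (a product of primes ≡ 1 (mod 4)); a representation of m scales to one of n via (k·x)² + (k·y)² = k²(x² + y²). Each prime p ≡ 1 (mod 4) is itself a sum of two squares; find a² by testing p − a² for a perfect square:
  5: 5 − 1² = 4 = 2² ⇒ 5 = 1² + 2².
  97: 97 − 1² = 96, 97 − 2² = 93, 97 − 3² = 88, 97 − 4² = 81 = 9² ⇒ 97 = 4² + 9².
  Combine using the Brahmagupta–Fibonacci identity (a² + b²)(c² + d²) = (ac − bd)² + (ad + bc)² = (ac + bd)² + (ad − bc)²:
  5 · 97 = 485: from (1² + 2²)(4² + 9²), take (1·4 − 2·9, 1·9 + 2·4) = (4 − 18, 9 + 8) = (-14, 17); dropping signs (only squares matter) gives (14, 17); check 14² + 17² = 196 + 289 = 485 ✓.
  Scale by k = 5: (5·14, 5·17) = (70, 85).
Step 4: Order so x ≤ y and verify: 70² + 85² = 4900 + 7225 = 12125 = n. ✓

n = 12125 = 70² + 85² (one valid representation with x ≤ y).


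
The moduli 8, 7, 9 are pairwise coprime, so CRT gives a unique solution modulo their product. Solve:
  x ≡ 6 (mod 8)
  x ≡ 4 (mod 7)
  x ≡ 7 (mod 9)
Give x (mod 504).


Moduli 8, 7, 9 are pairwise coprime; by CRT there is a unique solution modulo M = 8 · 7 · 9 = 504.
Solve pairwise, accumulating the modulus:
  Start with x ≡ 6 (mod 8).
  Combine with x ≡ 4 (mod 7): since gcd(8, 7) = 1, we get a unique residue mod 56.
    Write x = 6 + 8·t and substitute into x ≡ 4 (mod 7): 8·t ≡ 4 − 6 = -2 (mod 7).
    Reduce coefficients mod 7: 1·t ≡ 5 (mod 7).
    So t ≡ 5 (mod 7).
    Then x = 6 + 8·5 = 46, valid modulo lcm(8, 7) = 56: x ≡ 46 (mod 56).
  Combine with x ≡ 7 (mod 9): since gcd(56, 9) = 1, we get a unique residue mod 504.
    Write x = 46 + 56·t and substitute into x ≡ 7 (mod 9): 56·t ≡ 7 − 46 = -39 (mod 9).
    Reduce coefficients mod 9: 2·t ≡ 6 (mod 9).
    The inverse of 2 mod 9 is 5 (since 2·5 = 10 = 1·9 + 1), so t ≡ 5·6 = 30 ≡ 3 (mod 9).
    Then x = 46 + 56·3 = 214, valid modulo lcm(56, 9) = 504: x ≡ 214 (mod 504).
Verify: 214 mod 8 = 6 ✓, 214 mod 7 = 4 ✓, 214 mod 9 = 7 ✓.

x ≡ 214 (mod 504).


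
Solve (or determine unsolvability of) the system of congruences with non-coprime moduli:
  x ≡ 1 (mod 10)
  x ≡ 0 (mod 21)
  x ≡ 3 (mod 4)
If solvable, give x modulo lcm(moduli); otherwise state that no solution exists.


Moduli 10, 21, 4 are not pairwise coprime, so CRT works modulo lcm(m_i) when all pairwise compatibility conditions hold.
Pairwise compatibility: gcd(m_i, m_j) must divide a_i - a_j for every pair.
Merge one congruence at a time:
  Start: x ≡ 1 (mod 10).
  Combine with x ≡ 0 (mod 21): gcd(10, 21) = 1; 0 - 1 = -1, which IS divisible by 1, so compatible.
    Write x = 1 + 10·t and substitute into x ≡ 0 (mod 21): 10·t ≡ 0 − 1 = -1 (mod 21).
    Reduce coefficients mod 21: 10·t ≡ 20 (mod 21).
    The inverse of 10 mod 21 is 19 (since 10·19 = 190 = 9·21 + 1), so t ≡ 19·20 = 380 ≡ 2 (mod 21).
    Then x = 1 + 10·2 = 21, valid modulo lcm(10, 21) = 210: x ≡ 21 (mod 210).
  Combine with x ≡ 3 (mod 4): gcd(210, 4) = 2; 3 - 21 = -18, which IS divisible by 2, so compatible.
    Write x = 21 + 210·t and substitute into x ≡ 3 (mod 4): 210·t ≡ 3 − 21 = -18 (mod 4).
    Divide the congruence (and modulus) by g = 2: 105·t ≡ -9 (mod 2).
    Reduce coefficients mod 2: 1·t ≡ 1 (mod 2).
    So t ≡ 1 (mod 2).
    Then x = 21 + 210·1 = 231, valid modulo lcm(210, 4) = 420: x ≡ 231 (mod 420).
Verify: 231 mod 10 = 1, 231 mod 21 = 0, 231 mod 4 = 3.

x ≡ 231 (mod 420).


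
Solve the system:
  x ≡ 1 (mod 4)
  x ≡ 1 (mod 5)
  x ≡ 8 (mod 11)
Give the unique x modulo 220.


Moduli 4, 5, 11 are pairwise coprime; by CRT there is a unique solution modulo M = 4 · 5 · 11 = 220.
Solve pairwise, accumulating the modulus:
  Start with x ≡ 1 (mod 4).
  Combine with x ≡ 1 (mod 5): since gcd(4, 5) = 1, we get a unique residue mod 20.
    Write x = 1 + 4·t and substitute into x ≡ 1 (mod 5): 4·t ≡ 1 − 1 = 0 (mod 5).
    The inverse of 4 mod 5 is 4 (since 4·4 = 16 = 3·5 + 1), so t ≡ 4·0 = 0 ≡ 0 (mod 5).
    Then x = 1 + 4·0 = 1, valid modulo lcm(4, 5) = 20: x ≡ 1 (mod 20).
  Combine with x ≡ 8 (mod 11): since gcd(20, 11) = 1, we get a unique residue mod 220.
    Write x = 1 + 20·t and substitute into x ≡ 8 (mod 11): 20·t ≡ 8 − 1 = 7 (mod 11).
    Reduce coefficients mod 11: 9·t ≡ 7 (mod 11).
    The inverse of 9 mod 11 is 5 (since 9·5 = 45 = 4·11 + 1), so t ≡ 5·7 = 35 ≡ 2 (mod 11).
    Then x = 1 + 20·2 = 41, valid modulo lcm(20, 11) = 220: x ≡ 41 (mod 220).
Verify: 41 mod 4 = 1 ✓, 41 mod 5 = 1 ✓, 41 mod 11 = 8 ✓.

x ≡ 41 (mod 220).


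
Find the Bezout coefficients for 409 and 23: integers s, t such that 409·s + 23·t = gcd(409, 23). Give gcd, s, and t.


Euclidean algorithm on (409, 23) — divide until remainder is 0:
  409 = 17 · 23 + 18
  23 = 1 · 18 + 5
  18 = 3 · 5 + 3
  5 = 1 · 3 + 2
  3 = 1 · 2 + 1
  2 = 2 · 1 + 0
gcd(409, 23) = 1.
Track Bezout coefficients alongside the remainders: start with r₀ = 409 = a·1 + b·0 (s = 1, t = 0) and r₁ = 23 = a·0 + b·1 (s = 0, t = 1); each new remainder r_{k+1} = r_{k-1} − q_k·r_k inherits s_{k+1} = s_{k-1} − q_k·s_k, t_{k+1} = t_{k-1} − q_k·t_k, so r_k = a·s_k + b·t_k at every step:
  q = 17: r = 18, s = 1 − 17·0 = 1, t = 0 − 17·1 = -17  (check: 409·1 + 23·(-17) = 18)
  q = 1: r = 5, s = 0 − 1·1 = -1, t = 1 − 1·(-17) = 18  (check: 409·(-1) + 23·18 = 5)
  q = 3: r = 3, s = 1 − 3·(-1) = 4, t = -17 − 3·18 = -71  (check: 409·4 + 23·(-71) = 3)
  q = 1: r = 2, s = -1 − 1·4 = -5, t = 18 − 1·(-71) = 89  (check: 409·(-5) + 23·89 = 2)
  q = 1: r = 1, s = 4 − 1·(-5) = 9, t = -71 − 1·89 = -160  (check: 409·9 + 23·(-160) = 1)
The row with r = 1 (the gcd) gives the Bezout coefficients s = 9, t = -160.
Result: 409 · (9) + 23 · (-160) = 1.

gcd(409, 23) = 1; s = 9, t = -160 (check: 409·9 + 23·(-160) = 1).


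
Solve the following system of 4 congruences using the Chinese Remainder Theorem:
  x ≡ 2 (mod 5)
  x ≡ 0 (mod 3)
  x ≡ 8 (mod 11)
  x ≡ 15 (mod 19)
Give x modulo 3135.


Product of moduli M = 5 · 3 · 11 · 19 = 3135.
Merge one congruence at a time:
  Start: x ≡ 2 (mod 5).
  Combine with x ≡ 0 (mod 3); new modulus lcm = 15.
    Write x = 2 + 5·t and substitute into x ≡ 0 (mod 3): 5·t ≡ 0 − 2 = -2 (mod 3).
    Reduce coefficients mod 3: 2·t ≡ 1 (mod 3).
    The inverse of 2 mod 3 is 2 (since 2·2 = 4 = 1·3 + 1), so t ≡ 2·1 = 2 ≡ 2 (mod 3).
    Then x = 2 + 5·2 = 12, valid modulo lcm(5, 3) = 15: x ≡ 12 (mod 15).
  Combine with x ≡ 8 (mod 11); new modulus lcm = 165.
    Write x = 12 + 15·t and substitute into x ≡ 8 (mod 11): 15·t ≡ 8 − 12 = -4 (mod 11).
    Reduce coefficients mod 11: 4·t ≡ 7 (mod 11).
    The inverse of 4 mod 11 is 3 (since 4·3 = 12 = 1·11 + 1), so t ≡ 3·7 = 21 ≡ 10 (mod 11).
    Then x = 12 + 15·10 = 162, valid modulo lcm(15, 11) = 165: x ≡ 162 (mod 165).
  Combine with x ≡ 15 (mod 19); new modulus lcm = 3135.
    Write x = 162 + 165·t and substitute into x ≡ 15 (mod 19): 165·t ≡ 15 − 162 = -147 (mod 19).
    Reduce coefficients mod 19: 13·t ≡ 5 (mod 19).
    The inverse of 13 mod 19 is 3 (since 13·3 = 39 = 2·19 + 1), so t ≡ 3·5 = 15 ≡ 15 (mod 19).
    Then x = 162 + 165·15 = 2637, valid modulo lcm(165, 19) = 3135: x ≡ 2637 (mod 3135).
Verify against each original: 2637 mod 5 = 2, 2637 mod 3 = 0, 2637 mod 11 = 8, 2637 mod 19 = 15.

x ≡ 2637 (mod 3135).


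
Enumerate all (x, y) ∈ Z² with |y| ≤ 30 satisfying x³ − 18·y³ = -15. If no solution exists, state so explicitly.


The equation is x³ - 18y³ = -15. For fixed y, x³ = 18·y³ − 15, so a solution requires the RHS to be a perfect cube.
Strategy: iterate y from -30 to 30, compute RHS = 18·y³ − 15, and check whether it is a (positive or negative) perfect cube.
Check small values of y:
  y = 0: RHS = -15 is not a perfect cube.
  y = 1: RHS = 3 is not a perfect cube.
  y = -1: RHS = -33 is not a perfect cube.
  y = 2: RHS = 129 is not a perfect cube.
  y = -2: RHS = -159 is not a perfect cube.
  y = 3: RHS = 471 is not a perfect cube.
  y = -3: RHS = -501 is not a perfect cube.
Continuing the search up to |y| = 30 finds no solutions either.
No (x, y) in the scanned range satisfies the equation.

No integer solutions with |y| ≤ 30.


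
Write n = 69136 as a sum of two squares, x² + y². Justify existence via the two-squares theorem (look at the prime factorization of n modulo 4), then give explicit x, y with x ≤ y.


Step 1: Factor n = 69136 = 2^4 · 29 · 149.
Step 2: Check the mod-4 condition on each prime factor: 2 = 2 (special); 29 ≡ 1 (mod 4), exponent 1; 149 ≡ 1 (mod 4), exponent 1.
All primes ≡ 3 (mod 4) appear to even exponent (or don't appear), so by the two-squares theorem n IS expressible as a sum of two squares.
Step 3: Build a representation. Group n = k² · m with k = 4 and m = 29 · 149 = 4321 (a product of primes ≡ 1 (mod 4)); a representation of m scales to one of n via (k·x)² + (k·y)² = k²(x² + y²). Each prime p ≡ 1 (mod 4) is itself a sum of two squares; find a² by testing p − a² for a perfect square:
  29: 29 − 1² = 28, 29 − 2² = 25 = 5² ⇒ 29 = 2² + 5².
  149: 149 − 1² = 148, 149 − 2² = 145, 149 − 3² = 140, 149 − 4² = 133, 149 − 5² = 124, 149 − 6² = 113, 149 − 7² = 100 = 10² ⇒ 149 = 7² + 10².
  Combine using the Brahmagupta–Fibonacci identity (a² + b²)(c² + d²) = (ac − bd)² + (ad + bc)² = (ac + bd)² + (ad − bc)²:
  29 · 149 = 4321: from (2² + 5²)(7² + 10²), take (2·7 − 5·10, 2·10 + 5·7) = (14 − 50, 20 + 35) = (-36, 55); dropping signs (only squares matter) gives (36, 55); check 36² + 55² = 1296 + 3025 = 4321 ✓.
  Scale by k = 4: (4·36, 4·55) = (144, 220).
Step 4: Order so x ≤ y and verify: 144² + 220² = 20736 + 48400 = 69136 = n. ✓

n = 69136 = 144² + 220² (one valid representation with x ≤ y).


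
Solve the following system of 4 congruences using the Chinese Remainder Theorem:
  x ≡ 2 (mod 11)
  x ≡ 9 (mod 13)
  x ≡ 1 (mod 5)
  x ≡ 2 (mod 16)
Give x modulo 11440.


Product of moduli M = 11 · 13 · 5 · 16 = 11440.
Merge one congruence at a time:
  Start: x ≡ 2 (mod 11).
  Combine with x ≡ 9 (mod 13); new modulus lcm = 143.
    Write x = 2 + 11·t and substitute into x ≡ 9 (mod 13): 11·t ≡ 9 − 2 = 7 (mod 13).
    The inverse of 11 mod 13 is 6 (since 11·6 = 66 = 5·13 + 1), so t ≡ 6·7 = 42 ≡ 3 (mod 13).
    Then x = 2 + 11·3 = 35, valid modulo lcm(11, 13) = 143: x ≡ 35 (mod 143).
  Combine with x ≡ 1 (mod 5); new modulus lcm = 715.
    Write x = 35 + 143·t and substitute into x ≡ 1 (mod 5): 143·t ≡ 1 − 35 = -34 (mod 5).
    Reduce coefficients mod 5: 3·t ≡ 1 (mod 5).
    The inverse of 3 mod 5 is 2 (since 3·2 = 6 = 1·5 + 1), so t ≡ 2·1 = 2 ≡ 2 (mod 5).
    Then x = 35 + 143·2 = 321, valid modulo lcm(143, 5) = 715: x ≡ 321 (mod 715).
  Combine with x ≡ 2 (mod 16); new modulus lcm = 11440.
    Write x = 321 + 715·t and substitute into x ≡ 2 (mod 16): 715·t ≡ 2 − 321 = -319 (mod 16).
    Reduce coefficients mod 16: 11·t ≡ 1 (mod 16).
    The inverse of 11 mod 16 is 3 (since 11·3 = 33 = 2·16 + 1), so t ≡ 3·1 = 3 ≡ 3 (mod 16).
    Then x = 321 + 715·3 = 2466, valid modulo lcm(715, 16) = 11440: x ≡ 2466 (mod 11440).
Verify against each original: 2466 mod 11 = 2, 2466 mod 13 = 9, 2466 mod 5 = 1, 2466 mod 16 = 2.

x ≡ 2466 (mod 11440).


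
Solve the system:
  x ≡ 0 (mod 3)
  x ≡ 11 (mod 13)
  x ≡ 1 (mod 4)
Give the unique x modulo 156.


Moduli 3, 13, 4 are pairwise coprime; by CRT there is a unique solution modulo M = 3 · 13 · 4 = 156.
Solve pairwise, accumulating the modulus:
  Start with x ≡ 0 (mod 3).
  Combine with x ≡ 11 (mod 13): since gcd(3, 13) = 1, we get a unique residue mod 39.
    Write x = 0 + 3·t and substitute into x ≡ 11 (mod 13): 3·t ≡ 11 − 0 = 11 (mod 13).
    The inverse of 3 mod 13 is 9 (since 3·9 = 27 = 2·13 + 1), so t ≡ 9·11 = 99 ≡ 8 (mod 13).
    Then x = 0 + 3·8 = 24, valid modulo lcm(3, 13) = 39: x ≡ 24 (mod 39).
  Combine with x ≡ 1 (mod 4): since gcd(39, 4) = 1, we get a unique residue mod 156.
    Write x = 24 + 39·t and substitute into x ≡ 1 (mod 4): 39·t ≡ 1 − 24 = -23 (mod 4).
    Reduce coefficients mod 4: 3·t ≡ 1 (mod 4).
    The inverse of 3 mod 4 is 3 (since 3·3 = 9 = 2·4 + 1), so t ≡ 3·1 = 3 ≡ 3 (mod 4).
    Then x = 24 + 39·3 = 141, valid modulo lcm(39, 4) = 156: x ≡ 141 (mod 156).
Verify: 141 mod 3 = 0 ✓, 141 mod 13 = 11 ✓, 141 mod 4 = 1 ✓.

x ≡ 141 (mod 156).


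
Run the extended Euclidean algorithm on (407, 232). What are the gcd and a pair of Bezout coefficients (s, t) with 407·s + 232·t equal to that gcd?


Euclidean algorithm on (407, 232) — divide until remainder is 0:
  407 = 1 · 232 + 175
  232 = 1 · 175 + 57
  175 = 3 · 57 + 4
  57 = 14 · 4 + 1
  4 = 4 · 1 + 0
gcd(407, 232) = 1.
Track Bezout coefficients alongside the remainders: start with r₀ = 407 = a·1 + b·0 (s = 1, t = 0) and r₁ = 232 = a·0 + b·1 (s = 0, t = 1); each new remainder r_{k+1} = r_{k-1} − q_k·r_k inherits s_{k+1} = s_{k-1} − q_k·s_k, t_{k+1} = t_{k-1} − q_k·t_k, so r_k = a·s_k + b·t_k at every step:
  q = 1: r = 175, s = 1 − 1·0 = 1, t = 0 − 1·1 = -1  (check: 407·1 + 232·(-1) = 175)
  q = 1: r = 57, s = 0 − 1·1 = -1, t = 1 − 1·(-1) = 2  (check: 407·(-1) + 232·2 = 57)
  q = 3: r = 4, s = 1 − 3·(-1) = 4, t = -1 − 3·2 = -7  (check: 407·4 + 232·(-7) = 4)
  q = 14: r = 1, s = -1 − 14·4 = -57, t = 2 − 14·(-7) = 100  (check: 407·(-57) + 232·100 = 1)
The row with r = 1 (the gcd) gives the Bezout coefficients s = -57, t = 100.
Result: 407 · (-57) + 232 · (100) = 1.

gcd(407, 232) = 1; s = -57, t = 100 (check: 407·(-57) + 232·100 = 1).


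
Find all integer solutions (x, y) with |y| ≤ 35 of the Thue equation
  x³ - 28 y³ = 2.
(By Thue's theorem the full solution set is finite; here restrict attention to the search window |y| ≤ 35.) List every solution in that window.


The equation is x³ - 28y³ = 2. For fixed y, x³ = 28·y³ + 2, so a solution requires the RHS to be a perfect cube.
Strategy: iterate y from -35 to 35, compute RHS = 28·y³ + 2, and check whether it is a (positive or negative) perfect cube.
Check small values of y:
  y = 0: RHS = 2 is not a perfect cube.
  y = 1: RHS = 30 is not a perfect cube.
  y = -1: RHS = -26 is not a perfect cube.
  y = 2: RHS = 226 is not a perfect cube.
  y = -2: RHS = -222 is not a perfect cube.
  y = 3: RHS = 758 is not a perfect cube.
  y = -3: RHS = -754 is not a perfect cube.
Continuing the search up to |y| = 35 finds no solutions either.
No (x, y) in the scanned range satisfies the equation.

No integer solutions with |y| ≤ 35.


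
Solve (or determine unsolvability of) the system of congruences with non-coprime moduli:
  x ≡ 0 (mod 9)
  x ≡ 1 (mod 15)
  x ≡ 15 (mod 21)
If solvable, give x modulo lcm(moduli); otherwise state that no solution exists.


Moduli 9, 15, 21 are not pairwise coprime, so CRT works modulo lcm(m_i) when all pairwise compatibility conditions hold.
Pairwise compatibility: gcd(m_i, m_j) must divide a_i - a_j for every pair.
Merge one congruence at a time:
  Start: x ≡ 0 (mod 9).
  Combine with x ≡ 1 (mod 15): gcd(9, 15) = 3, and 1 - 0 = 1 is NOT divisible by 3.
    ⇒ system is inconsistent (no integer solution).

No solution (the system is inconsistent).


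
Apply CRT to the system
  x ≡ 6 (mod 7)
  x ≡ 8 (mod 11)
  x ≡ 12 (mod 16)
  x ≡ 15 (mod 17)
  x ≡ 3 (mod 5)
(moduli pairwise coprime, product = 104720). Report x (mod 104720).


Product of moduli M = 7 · 11 · 16 · 17 · 5 = 104720.
Merge one congruence at a time:
  Start: x ≡ 6 (mod 7).
  Combine with x ≡ 8 (mod 11); new modulus lcm = 77.
    Write x = 6 + 7·t and substitute into x ≡ 8 (mod 11): 7·t ≡ 8 − 6 = 2 (mod 11).
    The inverse of 7 mod 11 is 8 (since 7·8 = 56 = 5·11 + 1), so t ≡ 8·2 = 16 ≡ 5 (mod 11).
    Then x = 6 + 7·5 = 41, valid modulo lcm(7, 11) = 77: x ≡ 41 (mod 77).
  Combine with x ≡ 12 (mod 16); new modulus lcm = 1232.
    Write x = 41 + 77·t and substitute into x ≡ 12 (mod 16): 77·t ≡ 12 − 41 = -29 (mod 16).
    Reduce coefficients mod 16: 13·t ≡ 3 (mod 16).
    The inverse of 13 mod 16 is 5 (since 13·5 = 65 = 4·16 + 1), so t ≡ 5·3 = 15 ≡ 15 (mod 16).
    Then x = 41 + 77·15 = 1196, valid modulo lcm(77, 16) = 1232: x ≡ 1196 (mod 1232).
  Combine with x ≡ 15 (mod 17); new modulus lcm = 20944.
    Write x = 1196 + 1232·t and substitute into x ≡ 15 (mod 17): 1232·t ≡ 15 − 1196 = -1181 (mod 17).
    Reduce coefficients mod 17: 8·t ≡ 9 (mod 17).
    The inverse of 8 mod 17 is 15 (since 8·15 = 120 = 7·17 + 1), so t ≡ 15·9 = 135 ≡ 16 (mod 17).
    Then x = 1196 + 1232·16 = 20908, valid modulo lcm(1232, 17) = 20944: x ≡ 20908 (mod 20944).
  Combine with x ≡ 3 (mod 5); new modulus lcm = 104720.
    Write x = 20908 + 20944·t and substitute into x ≡ 3 (mod 5): 20944·t ≡ 3 − 20908 = -20905 (mod 5).
    Reduce coefficients mod 5: 4·t ≡ 0 (mod 5).
    The inverse of 4 mod 5 is 4 (since 4·4 = 16 = 3·5 + 1), so t ≡ 4·0 = 0 ≡ 0 (mod 5).
    Then x = 20908 + 20944·0 = 20908, valid modulo lcm(20944, 5) = 104720: x ≡ 20908 (mod 104720).
Verify against each original: 20908 mod 7 = 6, 20908 mod 11 = 8, 20908 mod 16 = 12, 20908 mod 17 = 15, 20908 mod 5 = 3.

x ≡ 20908 (mod 104720).


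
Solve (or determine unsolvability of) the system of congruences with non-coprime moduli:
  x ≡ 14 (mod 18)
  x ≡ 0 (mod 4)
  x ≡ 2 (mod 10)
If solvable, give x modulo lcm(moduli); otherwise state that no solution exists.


Moduli 18, 4, 10 are not pairwise coprime, so CRT works modulo lcm(m_i) when all pairwise compatibility conditions hold.
Pairwise compatibility: gcd(m_i, m_j) must divide a_i - a_j for every pair.
Merge one congruence at a time:
  Start: x ≡ 14 (mod 18).
  Combine with x ≡ 0 (mod 4): gcd(18, 4) = 2; 0 - 14 = -14, which IS divisible by 2, so compatible.
    Write x = 14 + 18·t and substitute into x ≡ 0 (mod 4): 18·t ≡ 0 − 14 = -14 (mod 4).
    Divide the congruence (and modulus) by g = 2: 9·t ≡ -7 (mod 2).
    Reduce coefficients mod 2: 1·t ≡ 1 (mod 2).
    So t ≡ 1 (mod 2).
    Then x = 14 + 18·1 = 32, valid modulo lcm(18, 4) = 36: x ≡ 32 (mod 36).
  Combine with x ≡ 2 (mod 10): gcd(36, 10) = 2; 2 - 32 = -30, which IS divisible by 2, so compatible.
    Write x = 32 + 36·t and substitute into x ≡ 2 (mod 10): 36·t ≡ 2 − 32 = -30 (mod 10).
    Divide the congruence (and modulus) by g = 2: 18·t ≡ -15 (mod 5).
    Reduce coefficients mod 5: 3·t ≡ 0 (mod 5).
    The inverse of 3 mod 5 is 2 (since 3·2 = 6 = 1·5 + 1), so t ≡ 2·0 = 0 ≡ 0 (mod 5).
    Then x = 32 + 36·0 = 32, valid modulo lcm(36, 10) = 180: x ≡ 32 (mod 180).
Verify: 32 mod 18 = 14, 32 mod 4 = 0, 32 mod 10 = 2.

x ≡ 32 (mod 180).


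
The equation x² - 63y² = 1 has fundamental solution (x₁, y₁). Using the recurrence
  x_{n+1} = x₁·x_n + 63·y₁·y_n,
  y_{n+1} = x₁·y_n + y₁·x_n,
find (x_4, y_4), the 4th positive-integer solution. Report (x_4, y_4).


Step 1: Find the fundamental solution (x₁, y₁) of x² - 63y² = 1.
  Expand √63 as a continued fraction. a₀ = ⌊√63⌋ = 7; iterate m_{k+1} = d_k·a_k − m_k, d_{k+1} = (63 − m_{k+1}²)/d_k, a_{k+1} = ⌊(a₀ + m_{k+1})/d_{k+1}⌋ (starting m₀ = 0, d₀ = 1), with convergents p_k = a_k·p_{k-1} + p_{k-2}, q_k = a_k·q_{k-1} + q_{k-2} (p₋₁ = 1, q₋₁ = 0):
  k = 0: a₀ = 7; p₀/q₀ = 7/1; p₀² − 63·q₀² = 49 − 63 = -14.
  k = 1: m = 7, d = 14, a = ⌊(7 + 7)/14⌋ = 1; p/q = (1·7 + 1)/(1·1 + 0) = 8/1; p² − 63·q² = 64 − 63 = 1.
  The first convergent with p² − 63·q² = 1 gives the fundamental solution (x₁, y₁) = (8, 1).
Step 2: Apply the recurrence (x_{n+1}, y_{n+1}) = (x₁x_n + 63y₁y_n, x₁y_n + y₁x_n) repeatedly.
  From (x_1, y_1) = (8, 1): x_2 = 8·8 + 63·1·1 = 127; y_2 = 8·1 + 1·8 = 16.
  From (x_2, y_2) = (127, 16): x_3 = 8·127 + 63·1·16 = 2024; y_3 = 8·16 + 1·127 = 255.
  From (x_3, y_3) = (2024, 255): x_4 = 8·2024 + 63·1·255 = 32257; y_4 = 8·255 + 1·2024 = 4064.
Step 3: Verify x_4² - 63·y_4² = 1040514049 - 1040514048 = 1 (should be 1). ✓

(x_1, y_1) = (8, 1); (x_4, y_4) = (32257, 4064).


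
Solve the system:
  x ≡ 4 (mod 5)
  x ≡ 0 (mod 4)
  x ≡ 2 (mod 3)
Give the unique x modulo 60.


Moduli 5, 4, 3 are pairwise coprime; by CRT there is a unique solution modulo M = 5 · 4 · 3 = 60.
Solve pairwise, accumulating the modulus:
  Start with x ≡ 4 (mod 5).
  Combine with x ≡ 0 (mod 4): since gcd(5, 4) = 1, we get a unique residue mod 20.
    Write x = 4 + 5·t and substitute into x ≡ 0 (mod 4): 5·t ≡ 0 − 4 = -4 (mod 4).
    Reduce coefficients mod 4: 1·t ≡ 0 (mod 4).
    So t ≡ 0 (mod 4).
    Then x = 4 + 5·0 = 4, valid modulo lcm(5, 4) = 20: x ≡ 4 (mod 20).
  Combine with x ≡ 2 (mod 3): since gcd(20, 3) = 1, we get a unique residue mod 60.
    Write x = 4 + 20·t and substitute into x ≡ 2 (mod 3): 20·t ≡ 2 − 4 = -2 (mod 3).
    Reduce coefficients mod 3: 2·t ≡ 1 (mod 3).
    The inverse of 2 mod 3 is 2 (since 2·2 = 4 = 1·3 + 1), so t ≡ 2·1 = 2 ≡ 2 (mod 3).
    Then x = 4 + 20·2 = 44, valid modulo lcm(20, 3) = 60: x ≡ 44 (mod 60).
Verify: 44 mod 5 = 4 ✓, 44 mod 4 = 0 ✓, 44 mod 3 = 2 ✓.

x ≡ 44 (mod 60).


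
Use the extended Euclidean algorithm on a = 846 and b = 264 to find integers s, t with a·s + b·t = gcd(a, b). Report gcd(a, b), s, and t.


Euclidean algorithm on (846, 264) — divide until remainder is 0:
  846 = 3 · 264 + 54
  264 = 4 · 54 + 48
  54 = 1 · 48 + 6
  48 = 8 · 6 + 0
gcd(846, 264) = 6.
Track Bezout coefficients alongside the remainders: start with r₀ = 846 = a·1 + b·0 (s = 1, t = 0) and r₁ = 264 = a·0 + b·1 (s = 0, t = 1); each new remainder r_{k+1} = r_{k-1} − q_k·r_k inherits s_{k+1} = s_{k-1} − q_k·s_k, t_{k+1} = t_{k-1} − q_k·t_k, so r_k = a·s_k + b·t_k at every step:
  q = 3: r = 54, s = 1 − 3·0 = 1, t = 0 − 3·1 = -3  (check: 846·1 + 264·(-3) = 54)
  q = 4: r = 48, s = 0 − 4·1 = -4, t = 1 − 4·(-3) = 13  (check: 846·(-4) + 264·13 = 48)
  q = 1: r = 6, s = 1 − 1·(-4) = 5, t = -3 − 1·13 = -16  (check: 846·5 + 264·(-16) = 6)
The row with r = 6 (the gcd) gives the Bezout coefficients s = 5, t = -16.
Result: 846 · (5) + 264 · (-16) = 6.

gcd(846, 264) = 6; s = 5, t = -16 (check: 846·5 + 264·(-16) = 6).


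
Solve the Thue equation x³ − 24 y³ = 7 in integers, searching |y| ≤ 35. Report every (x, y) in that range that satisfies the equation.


The equation is x³ - 24y³ = 7. For fixed y, x³ = 24·y³ + 7, so a solution requires the RHS to be a perfect cube.
Strategy: iterate y from -35 to 35, compute RHS = 24·y³ + 7, and check whether it is a (positive or negative) perfect cube.
Check small values of y:
  y = 0: RHS = 7 is not a perfect cube.
  y = 1: RHS = 31 is not a perfect cube.
  y = -1: RHS = -17 is not a perfect cube.
  y = 2: RHS = 199 is not a perfect cube.
  y = -2: RHS = -185 is not a perfect cube.
  y = 3: RHS = 655 is not a perfect cube.
  y = -3: RHS = -641 is not a perfect cube.
Continuing the search up to |y| = 35 finds no solutions either.
No (x, y) in the scanned range satisfies the equation.

No integer solutions with |y| ≤ 35.


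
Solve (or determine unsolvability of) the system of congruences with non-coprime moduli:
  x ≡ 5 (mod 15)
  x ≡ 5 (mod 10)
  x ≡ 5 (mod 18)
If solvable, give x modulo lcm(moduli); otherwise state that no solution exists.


Moduli 15, 10, 18 are not pairwise coprime, so CRT works modulo lcm(m_i) when all pairwise compatibility conditions hold.
Pairwise compatibility: gcd(m_i, m_j) must divide a_i - a_j for every pair.
Merge one congruence at a time:
  Start: x ≡ 5 (mod 15).
  Combine with x ≡ 5 (mod 10): gcd(15, 10) = 5; 5 - 5 = 0, which IS divisible by 5, so compatible.
    Write x = 5 + 15·t and substitute into x ≡ 5 (mod 10): 15·t ≡ 5 − 5 = 0 (mod 10).
    Divide the congruence (and modulus) by g = 5: 3·t ≡ 0 (mod 2).
    Reduce coefficients mod 2: 1·t ≡ 0 (mod 2).
    So t ≡ 0 (mod 2).
    Then x = 5 + 15·0 = 5, valid modulo lcm(15, 10) = 30: x ≡ 5 (mod 30).
  Combine with x ≡ 5 (mod 18): gcd(30, 18) = 6; 5 - 5 = 0, which IS divisible by 6, so compatible.
    Write x = 5 + 30·t and substitute into x ≡ 5 (mod 18): 30·t ≡ 5 − 5 = 0 (mod 18).
    Divide the congruence (and modulus) by g = 6: 5·t ≡ 0 (mod 3).
    Reduce coefficients mod 3: 2·t ≡ 0 (mod 3).
    The inverse of 2 mod 3 is 2 (since 2·2 = 4 = 1·3 + 1), so t ≡ 2·0 = 0 ≡ 0 (mod 3).
    Then x = 5 + 30·0 = 5, valid modulo lcm(30, 18) = 90: x ≡ 5 (mod 90).
Verify: 5 mod 15 = 5, 5 mod 10 = 5, 5 mod 18 = 5.

x ≡ 5 (mod 90).


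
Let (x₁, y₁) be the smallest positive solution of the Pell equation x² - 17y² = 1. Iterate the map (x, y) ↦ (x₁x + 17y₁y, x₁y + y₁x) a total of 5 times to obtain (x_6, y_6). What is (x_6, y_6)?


Step 1: Find the fundamental solution (x₁, y₁) of x² - 17y² = 1.
  Expand √17 as a continued fraction. a₀ = ⌊√17⌋ = 4; iterate m_{k+1} = d_k·a_k − m_k, d_{k+1} = (17 − m_{k+1}²)/d_k, a_{k+1} = ⌊(a₀ + m_{k+1})/d_{k+1}⌋ (starting m₀ = 0, d₀ = 1), with convergents p_k = a_k·p_{k-1} + p_{k-2}, q_k = a_k·q_{k-1} + q_{k-2} (p₋₁ = 1, q₋₁ = 0):
  k = 0: a₀ = 4; p₀/q₀ = 4/1; p₀² − 17·q₀² = 16 − 17 = -1.
  k = 1: m = 4, d = 1, a = ⌊(4 + 4)/1⌋ = 8; p/q = (8·4 + 1)/(8·1 + 0) = 33/8; p² − 17·q² = 1089 − 1088 = 1.
  The first convergent with p² − 17·q² = 1 gives the fundamental solution (x₁, y₁) = (33, 8).
Step 2: Apply the recurrence (x_{n+1}, y_{n+1}) = (x₁x_n + 17y₁y_n, x₁y_n + y₁x_n) repeatedly.
  From (x_1, y_1) = (33, 8): x_2 = 33·33 + 17·8·8 = 2177; y_2 = 33·8 + 8·33 = 528.
  From (x_2, y_2) = (2177, 528): x_3 = 33·2177 + 17·8·528 = 143649; y_3 = 33·528 + 8·2177 = 34840.
  From (x_3, y_3) = (143649, 34840): x_4 = 33·143649 + 17·8·34840 = 9478657; y_4 = 33·34840 + 8·143649 = 2298912.
  From (x_4, y_4) = (9478657, 2298912): x_5 = 33·9478657 + 17·8·2298912 = 625447713; y_5 = 33·2298912 + 8·9478657 = 151693352.
  From (x_5, y_5) = (625447713, 151693352): x_6 = 33·625447713 + 17·8·151693352 = 41270070401; y_6 = 33·151693352 + 8·625447713 = 10009462320.
Step 3: Verify x_6² - 17·y_6² = 1703218710903496300801 - 1703218710903496300800 = 1 (should be 1). ✓

(x_1, y_1) = (33, 8); (x_6, y_6) = (41270070401, 10009462320).


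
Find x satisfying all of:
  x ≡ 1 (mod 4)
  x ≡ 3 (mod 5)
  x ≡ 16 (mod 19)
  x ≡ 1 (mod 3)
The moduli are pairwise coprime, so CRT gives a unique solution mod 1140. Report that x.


Product of moduli M = 4 · 5 · 19 · 3 = 1140.
Merge one congruence at a time:
  Start: x ≡ 1 (mod 4).
  Combine with x ≡ 3 (mod 5); new modulus lcm = 20.
    Write x = 1 + 4·t and substitute into x ≡ 3 (mod 5): 4·t ≡ 3 − 1 = 2 (mod 5).
    The inverse of 4 mod 5 is 4 (since 4·4 = 16 = 3·5 + 1), so t ≡ 4·2 = 8 ≡ 3 (mod 5).
    Then x = 1 + 4·3 = 13, valid modulo lcm(4, 5) = 20: x ≡ 13 (mod 20).
  Combine with x ≡ 16 (mod 19); new modulus lcm = 380.
    Write x = 13 + 20·t and substitute into x ≡ 16 (mod 19): 20·t ≡ 16 − 13 = 3 (mod 19).
    Reduce coefficients mod 19: 1·t ≡ 3 (mod 19).
    So t ≡ 3 (mod 19).
    Then x = 13 + 20·3 = 73, valid modulo lcm(20, 19) = 380: x ≡ 73 (mod 380).
  Combine with x ≡ 1 (mod 3); new modulus lcm = 1140.
    Write x = 73 + 380·t and substitute into x ≡ 1 (mod 3): 380·t ≡ 1 − 73 = -72 (mod 3).
    Reduce coefficients mod 3: 2·t ≡ 0 (mod 3).
    The inverse of 2 mod 3 is 2 (since 2·2 = 4 = 1·3 + 1), so t ≡ 2·0 = 0 ≡ 0 (mod 3).
    Then x = 73 + 380·0 = 73, valid modulo lcm(380, 3) = 1140: x ≡ 73 (mod 1140).
Verify against each original: 73 mod 4 = 1, 73 mod 5 = 3, 73 mod 19 = 16, 73 mod 3 = 1.

x ≡ 73 (mod 1140).


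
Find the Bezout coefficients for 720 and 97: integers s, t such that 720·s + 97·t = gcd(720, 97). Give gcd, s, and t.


Euclidean algorithm on (720, 97) — divide until remainder is 0:
  720 = 7 · 97 + 41
  97 = 2 · 41 + 15
  41 = 2 · 15 + 11
  15 = 1 · 11 + 4
  11 = 2 · 4 + 3
  4 = 1 · 3 + 1
  3 = 3 · 1 + 0
gcd(720, 97) = 1.
Track Bezout coefficients alongside the remainders: start with r₀ = 720 = a·1 + b·0 (s = 1, t = 0) and r₁ = 97 = a·0 + b·1 (s = 0, t = 1); each new remainder r_{k+1} = r_{k-1} − q_k·r_k inherits s_{k+1} = s_{k-1} − q_k·s_k, t_{k+1} = t_{k-1} − q_k·t_k, so r_k = a·s_k + b·t_k at every step:
  q = 7: r = 41, s = 1 − 7·0 = 1, t = 0 − 7·1 = -7  (check: 720·1 + 97·(-7) = 41)
  q = 2: r = 15, s = 0 − 2·1 = -2, t = 1 − 2·(-7) = 15  (check: 720·(-2) + 97·15 = 15)
  q = 2: r = 11, s = 1 − 2·(-2) = 5, t = -7 − 2·15 = -37  (check: 720·5 + 97·(-37) = 11)
  q = 1: r = 4, s = -2 − 1·5 = -7, t = 15 − 1·(-37) = 52  (check: 720·(-7) + 97·52 = 4)
  q = 2: r = 3, s = 5 − 2·(-7) = 19, t = -37 − 2·52 = -141  (check: 720·19 + 97·(-141) = 3)
  q = 1: r = 1, s = -7 − 1·19 = -26, t = 52 − 1·(-141) = 193  (check: 720·(-26) + 97·193 = 1)
The row with r = 1 (the gcd) gives the Bezout coefficients s = -26, t = 193.
Result: 720 · (-26) + 97 · (193) = 1.

gcd(720, 97) = 1; s = -26, t = 193 (check: 720·(-26) + 97·193 = 1).


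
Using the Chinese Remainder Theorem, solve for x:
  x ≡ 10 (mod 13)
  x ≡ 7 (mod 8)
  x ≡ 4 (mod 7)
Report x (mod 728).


Moduli 13, 8, 7 are pairwise coprime; by CRT there is a unique solution modulo M = 13 · 8 · 7 = 728.
Solve pairwise, accumulating the modulus:
  Start with x ≡ 10 (mod 13).
  Combine with x ≡ 7 (mod 8): since gcd(13, 8) = 1, we get a unique residue mod 104.
    Write x = 10 + 13·t and substitute into x ≡ 7 (mod 8): 13·t ≡ 7 − 10 = -3 (mod 8).
    Reduce coefficients mod 8: 5·t ≡ 5 (mod 8).
    The inverse of 5 mod 8 is 5 (since 5·5 = 25 = 3·8 + 1), so t ≡ 5·5 = 25 ≡ 1 (mod 8).
    Then x = 10 + 13·1 = 23, valid modulo lcm(13, 8) = 104: x ≡ 23 (mod 104).
  Combine with x ≡ 4 (mod 7): since gcd(104, 7) = 1, we get a unique residue mod 728.
    Write x = 23 + 104·t and substitute into x ≡ 4 (mod 7): 104·t ≡ 4 − 23 = -19 (mod 7).
    Reduce coefficients mod 7: 6·t ≡ 2 (mod 7).
    The inverse of 6 mod 7 is 6 (since 6·6 = 36 = 5·7 + 1), so t ≡ 6·2 = 12 ≡ 5 (mod 7).
    Then x = 23 + 104·5 = 543, valid modulo lcm(104, 7) = 728: x ≡ 543 (mod 728).
Verify: 543 mod 13 = 10 ✓, 543 mod 8 = 7 ✓, 543 mod 7 = 4 ✓.

x ≡ 543 (mod 728).


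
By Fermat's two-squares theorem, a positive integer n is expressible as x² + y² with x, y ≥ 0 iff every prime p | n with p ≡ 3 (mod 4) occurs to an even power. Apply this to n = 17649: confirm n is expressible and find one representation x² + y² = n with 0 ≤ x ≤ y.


Step 1: Factor n = 17649 = 3^2 · 37 · 53.
Step 2: Check the mod-4 condition on each prime factor: 3 ≡ 3 (mod 4), exponent 2 (must be even); 37 ≡ 1 (mod 4), exponent 1; 53 ≡ 1 (mod 4), exponent 1.
All primes ≡ 3 (mod 4) appear to even exponent (or don't appear), so by the two-squares theorem n IS expressible as a sum of two squares.
Step 3: Build a representation. Group n = k² · m with k = 3 and m = 37 · 53 = 1961 (a product of primes ≡ 1 (mod 4)); a representation of m scales to one of n via (k·x)² + (k·y)² = k²(x² + y²). Each prime p ≡ 1 (mod 4) is itself a sum of two squares; find a² by testing p − a² for a perfect square:
  37: 37 − 1² = 36 = 6² ⇒ 37 = 1² + 6².
  53: 53 − 1² = 52, 53 − 2² = 49 = 7² ⇒ 53 = 2² + 7².
  Combine using the Brahmagupta–Fibonacci identity (a² + b²)(c² + d²) = (ac − bd)² + (ad + bc)² = (ac + bd)² + (ad − bc)²:
  37 · 53 = 1961: from (1² + 6²)(2² + 7²), take (1·2 − 6·7, 1·7 + 6·2) = (2 − 42, 7 + 12) = (-40, 19); dropping signs (only squares matter) gives (40, 19); check 40² + 19² = 1600 + 361 = 1961 ✓.
  Scale by k = 3: (3·40, 3·19) = (120, 57).
Step 4: Order so x ≤ y and verify: 57² + 120² = 3249 + 14400 = 17649 = n. ✓

n = 17649 = 57² + 120² (one valid representation with x ≤ y).


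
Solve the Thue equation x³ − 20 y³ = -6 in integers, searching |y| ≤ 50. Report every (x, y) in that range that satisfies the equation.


The equation is x³ - 20y³ = -6. For fixed y, x³ = 20·y³ − 6, so a solution requires the RHS to be a perfect cube.
Strategy: iterate y from -50 to 50, compute RHS = 20·y³ − 6, and check whether it is a (positive or negative) perfect cube.
Check small values of y:
  y = 0: RHS = -6 is not a perfect cube.
  y = 1: RHS = 14 is not a perfect cube.
  y = -1: RHS = -26 is not a perfect cube.
  y = 2: RHS = 154 is not a perfect cube.
  y = -2: RHS = -166 is not a perfect cube.
  y = 3: RHS = 534 is not a perfect cube.
  y = -3: RHS = -546 is not a perfect cube.
Continuing the search up to |y| = 50 finds no solutions either.
No (x, y) in the scanned range satisfies the equation.

No integer solutions with |y| ≤ 50.


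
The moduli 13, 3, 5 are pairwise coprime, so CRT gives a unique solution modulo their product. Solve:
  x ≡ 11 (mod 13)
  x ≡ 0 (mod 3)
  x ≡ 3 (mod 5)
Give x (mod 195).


Moduli 13, 3, 5 are pairwise coprime; by CRT there is a unique solution modulo M = 13 · 3 · 5 = 195.
Solve pairwise, accumulating the modulus:
  Start with x ≡ 11 (mod 13).
  Combine with x ≡ 0 (mod 3): since gcd(13, 3) = 1, we get a unique residue mod 39.
    Write x = 11 + 13·t and substitute into x ≡ 0 (mod 3): 13·t ≡ 0 − 11 = -11 (mod 3).
    Reduce coefficients mod 3: 1·t ≡ 1 (mod 3).
    So t ≡ 1 (mod 3).
    Then x = 11 + 13·1 = 24, valid modulo lcm(13, 3) = 39: x ≡ 24 (mod 39).
  Combine with x ≡ 3 (mod 5): since gcd(39, 5) = 1, we get a unique residue mod 195.
    Write x = 24 + 39·t and substitute into x ≡ 3 (mod 5): 39·t ≡ 3 − 24 = -21 (mod 5).
    Reduce coefficients mod 5: 4·t ≡ 4 (mod 5).
    The inverse of 4 mod 5 is 4 (since 4·4 = 16 = 3·5 + 1), so t ≡ 4·4 = 16 ≡ 1 (mod 5).
    Then x = 24 + 39·1 = 63, valid modulo lcm(39, 5) = 195: x ≡ 63 (mod 195).
Verify: 63 mod 13 = 11 ✓, 63 mod 3 = 0 ✓, 63 mod 5 = 3 ✓.

x ≡ 63 (mod 195).


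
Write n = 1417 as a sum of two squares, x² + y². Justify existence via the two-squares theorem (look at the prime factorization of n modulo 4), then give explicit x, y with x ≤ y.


Step 1: Factor n = 1417 = 13 · 109.
Step 2: Check the mod-4 condition on each prime factor: 13 ≡ 1 (mod 4), exponent 1; 109 ≡ 1 (mod 4), exponent 1.
All primes ≡ 3 (mod 4) appear to even exponent (or don't appear), so by the two-squares theorem n IS expressible as a sum of two squares.
Step 3: Build a representation. Here n = 13 · 109 is a product of primes ≡ 1 (mod 4). Each prime p ≡ 1 (mod 4) is itself a sum of two squares; find a² by testing p − a² for a perfect square:
  13: 13 − 1² = 12, 13 − 2² = 9 = 3² ⇒ 13 = 2² + 3².
  109: 109 − 1² = 108, 109 − 2² = 105, 109 − 3² = 100 = 10² ⇒ 109 = 3² + 10².
  Combine using the Brahmagupta–Fibonacci identity (a² + b²)(c² + d²) = (ac − bd)² + (ad + bc)² = (ac + bd)² + (ad − bc)²:
  13 · 109 = 1417: from (2² + 3²)(3² + 10²), take (2·3 − 3·10, 2·10 + 3·3) = (6 − 30, 20 + 9) = (-24, 29); dropping signs (only squares matter) gives (24, 29); check 24² + 29² = 576 + 841 = 1417 ✓.
Step 4: Order so x ≤ y and verify: 24² + 29² = 576 + 841 = 1417 = n. ✓

n = 1417 = 24² + 29² (one valid representation with x ≤ y).


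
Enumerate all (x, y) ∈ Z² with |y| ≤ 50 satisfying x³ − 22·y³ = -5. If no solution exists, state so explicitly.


The equation is x³ - 22y³ = -5. For fixed y, x³ = 22·y³ − 5, so a solution requires the RHS to be a perfect cube.
Strategy: iterate y from -50 to 50, compute RHS = 22·y³ − 5, and check whether it is a (positive or negative) perfect cube.
Check small values of y:
  y = 0: RHS = -5 is not a perfect cube.
  y = 1: RHS = 17 is not a perfect cube.
  y = -1: RHS = -27 = (-3)³ ⇒ x = -3 works.
  y = 2: RHS = 171 is not a perfect cube.
  y = -2: RHS = -181 is not a perfect cube.
  y = 3: RHS = 589 is not a perfect cube.
  y = -3: RHS = -599 is not a perfect cube.
Continuing the search up to |y| = 50 finds no further solutions beyond those listed.
Collected solutions: (-3, -1).

Solutions (with |y| ≤ 50): (-3, -1).


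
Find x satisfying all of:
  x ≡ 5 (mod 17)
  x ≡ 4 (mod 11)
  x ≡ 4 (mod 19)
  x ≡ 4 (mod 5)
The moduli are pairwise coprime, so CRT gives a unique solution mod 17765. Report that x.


Product of moduli M = 17 · 11 · 19 · 5 = 17765.
Merge one congruence at a time:
  Start: x ≡ 5 (mod 17).
  Combine with x ≡ 4 (mod 11); new modulus lcm = 187.
    Write x = 5 + 17·t and substitute into x ≡ 4 (mod 11): 17·t ≡ 4 − 5 = -1 (mod 11).
    Reduce coefficients mod 11: 6·t ≡ 10 (mod 11).
    The inverse of 6 mod 11 is 2 (since 6·2 = 12 = 1·11 + 1), so t ≡ 2·10 = 20 ≡ 9 (mod 11).
    Then x = 5 + 17·9 = 158, valid modulo lcm(17, 11) = 187: x ≡ 158 (mod 187).
  Combine with x ≡ 4 (mod 19); new modulus lcm = 3553.
    Write x = 158 + 187·t and substitute into x ≡ 4 (mod 19): 187·t ≡ 4 − 158 = -154 (mod 19).
    Reduce coefficients mod 19: 16·t ≡ 17 (mod 19).
    The inverse of 16 mod 19 is 6 (since 16·6 = 96 = 5·19 + 1), so t ≡ 6·17 = 102 ≡ 7 (mod 19).
    Then x = 158 + 187·7 = 1467, valid modulo lcm(187, 19) = 3553: x ≡ 1467 (mod 3553).
  Combine with x ≡ 4 (mod 5); new modulus lcm = 17765.
    Write x = 1467 + 3553·t and substitute into x ≡ 4 (mod 5): 3553·t ≡ 4 − 1467 = -1463 (mod 5).
    Reduce coefficients mod 5: 3·t ≡ 2 (mod 5).
    The inverse of 3 mod 5 is 2 (since 3·2 = 6 = 1·5 + 1), so t ≡ 2·2 = 4 ≡ 4 (mod 5).
    Then x = 1467 + 3553·4 = 15679, valid modulo lcm(3553, 5) = 17765: x ≡ 15679 (mod 17765).
Verify against each original: 15679 mod 17 = 5, 15679 mod 11 = 4, 15679 mod 19 = 4, 15679 mod 5 = 4.

x ≡ 15679 (mod 17765).


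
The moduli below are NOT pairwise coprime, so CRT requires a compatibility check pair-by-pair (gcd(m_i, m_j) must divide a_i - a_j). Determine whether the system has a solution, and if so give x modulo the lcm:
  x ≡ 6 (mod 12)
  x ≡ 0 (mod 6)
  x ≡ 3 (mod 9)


Moduli 12, 6, 9 are not pairwise coprime, so CRT works modulo lcm(m_i) when all pairwise compatibility conditions hold.
Pairwise compatibility: gcd(m_i, m_j) must divide a_i - a_j for every pair.
Merge one congruence at a time:
  Start: x ≡ 6 (mod 12).
  Combine with x ≡ 0 (mod 6): gcd(12, 6) = 6; 0 - 6 = -6, which IS divisible by 6, so compatible.
    Write x = 6 + 12·t and substitute into x ≡ 0 (mod 6): 12·t ≡ 0 − 6 = -6 (mod 6).
    Divide the congruence (and modulus) by g = 6: 2·t ≡ -1 (mod 1).
    Modulo 1 every t works; take t = 0.
    Then x = 6 + 12·0 = 6, valid modulo lcm(12, 6) = 12: x ≡ 6 (mod 12).
  Combine with x ≡ 3 (mod 9): gcd(12, 9) = 3; 3 - 6 = -3, which IS divisible by 3, so compatible.
    Write x = 6 + 12·t and substitute into x ≡ 3 (mod 9): 12·t ≡ 3 − 6 = -3 (mod 9).
    Divide the congruence (and modulus) by g = 3: 4·t ≡ -1 (mod 3).
    Reduce coefficients mod 3: 1·t ≡ 2 (mod 3).
    So t ≡ 2 (mod 3).
    Then x = 6 + 12·2 = 30, valid modulo lcm(12, 9) = 36: x ≡ 30 (mod 36).
Verify: 30 mod 12 = 6, 30 mod 6 = 0, 30 mod 9 = 3.

x ≡ 30 (mod 36).
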